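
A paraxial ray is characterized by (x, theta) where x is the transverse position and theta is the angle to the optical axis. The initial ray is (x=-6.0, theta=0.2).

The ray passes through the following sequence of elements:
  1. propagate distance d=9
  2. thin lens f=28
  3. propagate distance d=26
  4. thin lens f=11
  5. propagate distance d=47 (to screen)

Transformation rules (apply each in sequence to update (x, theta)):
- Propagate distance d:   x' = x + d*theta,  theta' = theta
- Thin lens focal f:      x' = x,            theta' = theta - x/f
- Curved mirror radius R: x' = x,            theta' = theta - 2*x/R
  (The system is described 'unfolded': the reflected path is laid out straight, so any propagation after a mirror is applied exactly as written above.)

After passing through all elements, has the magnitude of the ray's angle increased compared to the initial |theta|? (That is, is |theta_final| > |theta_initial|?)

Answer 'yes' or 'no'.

Answer: no

Derivation:
Initial: x=-6.0000 theta=0.2000
After 1 (propagate distance d=9): x=-4.2000 theta=0.2000
After 2 (thin lens f=28): x=-4.2000 theta=0.3500
After 3 (propagate distance d=26): x=4.9000 theta=0.3500
After 4 (thin lens f=11): x=4.9000 theta=-21/220 (≈-0.0955)
After 5 (propagate distance d=47 (to screen)): x=91/220 (≈0.4136) theta=-21/220 (≈-0.0955)
|theta_initial|=0.2000 |theta_final|=21/220 (≈0.0955) -> not increased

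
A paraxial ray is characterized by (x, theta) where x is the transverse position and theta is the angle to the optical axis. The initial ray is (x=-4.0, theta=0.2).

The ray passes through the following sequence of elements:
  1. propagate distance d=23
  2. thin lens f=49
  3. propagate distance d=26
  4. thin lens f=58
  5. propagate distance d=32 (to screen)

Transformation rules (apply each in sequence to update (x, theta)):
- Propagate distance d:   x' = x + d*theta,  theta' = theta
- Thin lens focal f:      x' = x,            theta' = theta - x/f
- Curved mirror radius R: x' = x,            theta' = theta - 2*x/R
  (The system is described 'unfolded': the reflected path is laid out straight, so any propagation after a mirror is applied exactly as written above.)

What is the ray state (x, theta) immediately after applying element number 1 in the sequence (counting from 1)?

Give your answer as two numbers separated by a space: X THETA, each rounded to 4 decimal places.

Answer: 0.6000 0.2000

Derivation:
Initial: x=-4.0000 theta=0.2000
After 1 (propagate distance d=23): x=0.6000 theta=0.2000
Rounded to 4 decimal places: x = 0.6000, theta = 0.2000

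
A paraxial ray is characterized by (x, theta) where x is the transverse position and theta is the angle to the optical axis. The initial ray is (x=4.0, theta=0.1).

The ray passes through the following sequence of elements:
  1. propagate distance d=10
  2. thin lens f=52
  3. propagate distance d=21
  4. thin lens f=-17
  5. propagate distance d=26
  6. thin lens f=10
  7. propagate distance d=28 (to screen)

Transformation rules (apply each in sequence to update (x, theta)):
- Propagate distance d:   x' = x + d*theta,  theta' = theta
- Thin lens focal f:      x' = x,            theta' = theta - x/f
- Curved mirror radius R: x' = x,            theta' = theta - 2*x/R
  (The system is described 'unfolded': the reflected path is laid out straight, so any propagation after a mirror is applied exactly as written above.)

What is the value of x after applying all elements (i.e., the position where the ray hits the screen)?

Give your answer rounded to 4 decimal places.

Initial: x=4.0000 theta=0.1000
After 1 (propagate distance d=10): x=5.0000 theta=0.1000
After 2 (thin lens f=52): x=5.0000 theta=1/260 (≈0.0038)
After 3 (propagate distance d=21): x=1321/260 (≈5.0808) theta=1/260 (≈0.0038)
After 4 (thin lens f=-17): x=1321/260 (≈5.0808) theta=669/2210 (≈0.3027)
After 5 (propagate distance d=26): x=11449/884 (≈12.9514) theta=669/2210 (≈0.3027)
After 6 (thin lens f=10): x=11449/884 (≈12.9514) theta=-8773/8840 (≈-0.9924)
After 7 (propagate distance d=28 (to screen)): x=-65577/4420 (≈-14.8364) theta=-8773/8840 (≈-0.9924)
Rounded to 4 decimal places: x = -14.8364

Answer: -14.8364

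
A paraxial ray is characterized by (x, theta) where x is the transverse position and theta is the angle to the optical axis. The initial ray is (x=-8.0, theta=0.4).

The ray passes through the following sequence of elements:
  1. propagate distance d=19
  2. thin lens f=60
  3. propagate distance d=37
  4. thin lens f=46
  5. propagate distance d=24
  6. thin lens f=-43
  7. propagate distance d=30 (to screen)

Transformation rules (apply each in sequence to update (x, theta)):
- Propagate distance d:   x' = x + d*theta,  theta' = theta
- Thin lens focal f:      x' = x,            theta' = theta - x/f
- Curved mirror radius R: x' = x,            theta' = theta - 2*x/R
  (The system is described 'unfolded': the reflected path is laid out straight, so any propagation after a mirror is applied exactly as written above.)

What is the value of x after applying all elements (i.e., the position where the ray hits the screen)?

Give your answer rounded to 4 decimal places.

Initial: x=-8.0000 theta=0.4000
After 1 (propagate distance d=19): x=-0.4000 theta=0.4000
After 2 (thin lens f=60): x=-0.4000 theta=61/150 (≈0.4067)
After 3 (propagate distance d=37): x=2197/150 (≈14.6467) theta=61/150 (≈0.4067)
After 4 (thin lens f=46): x=2197/150 (≈14.6467) theta=203/2300 (≈0.0883)
After 5 (propagate distance d=24): x=57839/3450 (≈16.7649) theta=203/2300 (≈0.0883)
After 6 (thin lens f=-43): x=57839/3450 (≈16.7649) theta=28373/59340 (≈0.4781)
After 7 (propagate distance d=30 (to screen)): x=2307526/74175 (≈31.1092) theta=28373/59340 (≈0.4781)
Rounded to 4 decimal places: x = 31.1092

Answer: 31.1092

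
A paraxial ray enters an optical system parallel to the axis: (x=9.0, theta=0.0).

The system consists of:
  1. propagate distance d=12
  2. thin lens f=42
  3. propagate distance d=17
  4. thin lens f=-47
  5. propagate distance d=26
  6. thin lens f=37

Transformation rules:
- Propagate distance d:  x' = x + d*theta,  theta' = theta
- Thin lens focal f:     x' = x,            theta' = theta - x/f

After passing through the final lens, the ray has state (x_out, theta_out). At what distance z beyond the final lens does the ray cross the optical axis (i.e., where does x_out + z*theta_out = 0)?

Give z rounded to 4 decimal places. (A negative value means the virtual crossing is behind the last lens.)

Initial: x=9.0000 theta=0.0000
After 1 (propagate distance d=12): x=9.0000 theta=0.0000
After 2 (thin lens f=42): x=9.0000 theta=-3/14 (≈-0.2143)
After 3 (propagate distance d=17): x=75/14 (≈5.3571) theta=-3/14 (≈-0.2143)
After 4 (thin lens f=-47): x=75/14 (≈5.3571) theta=-33/329 (≈-0.1003)
After 5 (propagate distance d=26): x=1809/658 (≈2.7492) theta=-33/329 (≈-0.1003)
After 6 (thin lens f=37): x=1809/658 (≈2.7492) theta=-4251/24346 (≈-0.1746)
z_focus = -x_out/theta_out = -(1809/658)/(-4251/24346) = 22311/1417 ≈ 15.7452
Rounded to 4 decimal places: z = 15.7452

Answer: 15.7452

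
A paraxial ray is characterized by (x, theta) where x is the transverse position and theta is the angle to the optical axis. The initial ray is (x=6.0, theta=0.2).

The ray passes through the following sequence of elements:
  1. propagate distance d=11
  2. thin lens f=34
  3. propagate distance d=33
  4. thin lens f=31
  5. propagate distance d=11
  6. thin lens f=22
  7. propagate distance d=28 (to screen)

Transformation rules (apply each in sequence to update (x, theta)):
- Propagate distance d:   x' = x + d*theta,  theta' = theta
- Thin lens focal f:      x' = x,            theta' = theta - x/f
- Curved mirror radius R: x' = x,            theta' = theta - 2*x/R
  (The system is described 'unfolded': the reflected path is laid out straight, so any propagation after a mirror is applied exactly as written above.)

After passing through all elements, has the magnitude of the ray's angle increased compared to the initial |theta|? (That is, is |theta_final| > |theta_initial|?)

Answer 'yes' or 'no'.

Answer: yes

Derivation:
Initial: x=6.0000 theta=0.2000
After 1 (propagate distance d=11): x=8.2000 theta=0.2000
After 2 (thin lens f=34): x=8.2000 theta=-7/170 (≈-0.0412)
After 3 (propagate distance d=33): x=1163/170 (≈6.8412) theta=-7/170 (≈-0.0412)
After 4 (thin lens f=31): x=1163/170 (≈6.8412) theta=-138/527 (≈-0.2619)
After 5 (propagate distance d=11): x=20873/5270 (≈3.9607) theta=-138/527 (≈-0.2619)
After 6 (thin lens f=22): x=20873/5270 (≈3.9607) theta=-51233/115940 (≈-0.4419)
After 7 (propagate distance d=28 (to screen)): x=-487659/57970 (≈-8.4123) theta=-51233/115940 (≈-0.4419)
|theta_initial|=0.2000 |theta_final|=51233/115940 (≈0.4419) -> increased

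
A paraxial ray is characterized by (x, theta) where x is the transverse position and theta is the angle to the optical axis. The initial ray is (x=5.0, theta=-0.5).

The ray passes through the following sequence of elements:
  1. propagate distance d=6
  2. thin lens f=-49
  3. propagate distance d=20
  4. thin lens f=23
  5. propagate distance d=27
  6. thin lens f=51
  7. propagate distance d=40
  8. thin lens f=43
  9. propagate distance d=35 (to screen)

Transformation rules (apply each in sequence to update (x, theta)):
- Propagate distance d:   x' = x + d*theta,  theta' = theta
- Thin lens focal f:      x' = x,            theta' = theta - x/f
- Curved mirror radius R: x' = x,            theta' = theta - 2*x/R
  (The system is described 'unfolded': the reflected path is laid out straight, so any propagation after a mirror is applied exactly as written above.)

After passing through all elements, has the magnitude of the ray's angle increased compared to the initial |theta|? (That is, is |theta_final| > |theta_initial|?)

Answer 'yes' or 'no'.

Initial: x=5.0000 theta=-0.5000
After 1 (propagate distance d=6): x=2.0000 theta=-0.5000
After 2 (thin lens f=-49): x=2.0000 theta=-45/98 (≈-0.4592)
After 3 (propagate distance d=20): x=-352/49 (≈-7.1837) theta=-45/98 (≈-0.4592)
After 4 (thin lens f=23): x=-352/49 (≈-7.1837) theta=-331/2254 (≈-0.1469)
After 5 (propagate distance d=27): x=-25129/2254 (≈-11.1486) theta=-331/2254 (≈-0.1469)
After 6 (thin lens f=51): x=-25129/2254 (≈-11.1486) theta=4124/57477 (≈0.0718)
After 7 (propagate distance d=40): x=-951659/114954 (≈-8.2786) theta=4124/57477 (≈0.0718)
After 8 (thin lens f=43): x=-951659/114954 (≈-8.2786) theta=435441/1647674 (≈0.2643)
After 9 (propagate distance d=35 (to screen)): x=2399984/2471511 (≈0.9711) theta=435441/1647674 (≈0.2643)
|theta_initial|=0.5000 |theta_final|=435441/1647674 (≈0.2643) -> not increased

Answer: no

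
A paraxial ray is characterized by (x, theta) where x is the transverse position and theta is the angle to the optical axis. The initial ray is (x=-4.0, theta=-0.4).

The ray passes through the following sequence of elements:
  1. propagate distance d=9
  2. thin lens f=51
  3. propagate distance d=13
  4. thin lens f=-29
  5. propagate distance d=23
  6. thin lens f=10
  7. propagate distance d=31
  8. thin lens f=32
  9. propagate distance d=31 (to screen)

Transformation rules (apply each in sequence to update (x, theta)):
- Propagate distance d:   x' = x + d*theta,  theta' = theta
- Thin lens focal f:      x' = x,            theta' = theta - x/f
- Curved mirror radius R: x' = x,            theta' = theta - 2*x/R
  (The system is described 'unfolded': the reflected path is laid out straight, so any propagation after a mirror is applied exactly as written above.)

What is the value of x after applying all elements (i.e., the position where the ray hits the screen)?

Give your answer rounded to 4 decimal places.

Answer: 59.9355

Derivation:
Initial: x=-4.0000 theta=-0.4000
After 1 (propagate distance d=9): x=-7.6000 theta=-0.4000
After 2 (thin lens f=51): x=-7.6000 theta=-64/255 (≈-0.2510)
After 3 (propagate distance d=13): x=-554/51 (≈-10.8627) theta=-64/255 (≈-0.2510)
After 4 (thin lens f=-29): x=-554/51 (≈-10.8627) theta=-1542/2465 (≈-0.6256)
After 5 (propagate distance d=23): x=-10984/435 (≈-25.2506) theta=-1542/2465 (≈-0.6256)
After 6 (thin lens f=10): x=-10984/435 (≈-25.2506) theta=70234/36975 (≈1.8995)
After 7 (propagate distance d=31): x=414538/12325 (≈33.6339) theta=70234/36975 (≈1.8995)
After 8 (thin lens f=32): x=414538/12325 (≈33.6339) theta=501937/591600 (≈0.8484)
After 9 (propagate distance d=31 (to screen)): x=35457871/591600 (≈59.9355) theta=501937/591600 (≈0.8484)
Rounded to 4 decimal places: x = 59.9355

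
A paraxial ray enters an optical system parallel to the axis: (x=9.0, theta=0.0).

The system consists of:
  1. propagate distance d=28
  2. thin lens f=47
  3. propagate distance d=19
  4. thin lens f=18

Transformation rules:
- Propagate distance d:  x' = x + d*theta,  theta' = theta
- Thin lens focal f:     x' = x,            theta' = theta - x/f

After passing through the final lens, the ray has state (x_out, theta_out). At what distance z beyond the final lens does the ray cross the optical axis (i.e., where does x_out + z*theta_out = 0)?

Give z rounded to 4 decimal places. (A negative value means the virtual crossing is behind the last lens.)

Initial: x=9.0000 theta=0.0000
After 1 (propagate distance d=28): x=9.0000 theta=0.0000
After 2 (thin lens f=47): x=9.0000 theta=-9/47 (≈-0.1915)
After 3 (propagate distance d=19): x=252/47 (≈5.3617) theta=-9/47 (≈-0.1915)
After 4 (thin lens f=18): x=252/47 (≈5.3617) theta=-23/47 (≈-0.4894)
z_focus = -x_out/theta_out = -(252/47)/(-23/47) = 252/23 ≈ 10.9565
Rounded to 4 decimal places: z = 10.9565

Answer: 10.9565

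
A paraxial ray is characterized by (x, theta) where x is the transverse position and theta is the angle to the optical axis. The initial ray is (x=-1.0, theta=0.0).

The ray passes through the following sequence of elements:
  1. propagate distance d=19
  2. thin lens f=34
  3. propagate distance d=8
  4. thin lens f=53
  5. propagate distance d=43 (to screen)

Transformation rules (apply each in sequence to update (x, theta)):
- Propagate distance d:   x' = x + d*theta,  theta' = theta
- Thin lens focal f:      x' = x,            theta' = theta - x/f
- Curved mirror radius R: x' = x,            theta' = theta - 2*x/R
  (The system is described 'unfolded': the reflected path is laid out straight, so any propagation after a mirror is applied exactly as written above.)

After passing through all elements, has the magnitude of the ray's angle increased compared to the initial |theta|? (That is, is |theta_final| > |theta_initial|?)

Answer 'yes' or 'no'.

Answer: yes

Derivation:
Initial: x=-1.0000 theta=0.0000
After 1 (propagate distance d=19): x=-1.0000 theta=0.0000
After 2 (thin lens f=34): x=-1.0000 theta=1/34 (≈0.0294)
After 3 (propagate distance d=8): x=-13/17 (≈-0.7647) theta=1/34 (≈0.0294)
After 4 (thin lens f=53): x=-13/17 (≈-0.7647) theta=79/1802 (≈0.0438)
After 5 (propagate distance d=43 (to screen)): x=2019/1802 (≈1.1204) theta=79/1802 (≈0.0438)
|theta_initial|=0.0000 |theta_final|=79/1802 (≈0.0438) -> increased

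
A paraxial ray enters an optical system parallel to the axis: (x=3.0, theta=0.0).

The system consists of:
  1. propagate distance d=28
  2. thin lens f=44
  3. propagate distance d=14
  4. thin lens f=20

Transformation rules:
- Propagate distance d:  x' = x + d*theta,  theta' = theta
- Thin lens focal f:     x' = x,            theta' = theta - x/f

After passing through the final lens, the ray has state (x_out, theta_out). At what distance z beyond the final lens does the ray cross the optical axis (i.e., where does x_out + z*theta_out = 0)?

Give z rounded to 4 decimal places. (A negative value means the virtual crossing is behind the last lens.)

Answer: 12.0000

Derivation:
Initial: x=3.0000 theta=0.0000
After 1 (propagate distance d=28): x=3.0000 theta=0.0000
After 2 (thin lens f=44): x=3.0000 theta=-3/44 (≈-0.0682)
After 3 (propagate distance d=14): x=45/22 (≈2.0455) theta=-3/44 (≈-0.0682)
After 4 (thin lens f=20): x=45/22 (≈2.0455) theta=-15/88 (≈-0.1705)
z_focus = -x_out/theta_out = -(45/22)/(-15/88) = 12.0000
Rounded to 4 decimal places: z = 12.0000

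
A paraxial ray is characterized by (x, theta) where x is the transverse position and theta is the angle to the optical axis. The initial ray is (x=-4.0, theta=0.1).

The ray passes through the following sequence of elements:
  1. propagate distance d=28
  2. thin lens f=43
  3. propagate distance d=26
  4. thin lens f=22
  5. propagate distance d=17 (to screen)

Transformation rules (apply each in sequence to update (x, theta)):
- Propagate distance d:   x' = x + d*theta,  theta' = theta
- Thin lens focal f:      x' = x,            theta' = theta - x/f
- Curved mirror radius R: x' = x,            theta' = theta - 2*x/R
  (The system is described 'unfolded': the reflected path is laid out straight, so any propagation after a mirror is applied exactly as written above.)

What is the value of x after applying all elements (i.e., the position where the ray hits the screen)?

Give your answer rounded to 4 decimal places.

Answer: 2.6575

Derivation:
Initial: x=-4.0000 theta=0.1000
After 1 (propagate distance d=28): x=-1.2000 theta=0.1000
After 2 (thin lens f=43): x=-1.2000 theta=11/86 (≈0.1279)
After 3 (propagate distance d=26): x=457/215 (≈2.1256) theta=11/86 (≈0.1279)
After 4 (thin lens f=22): x=457/215 (≈2.1256) theta=74/2365 (≈0.0313)
After 5 (propagate distance d=17 (to screen)): x=1257/473 (≈2.6575) theta=74/2365 (≈0.0313)
Rounded to 4 decimal places: x = 2.6575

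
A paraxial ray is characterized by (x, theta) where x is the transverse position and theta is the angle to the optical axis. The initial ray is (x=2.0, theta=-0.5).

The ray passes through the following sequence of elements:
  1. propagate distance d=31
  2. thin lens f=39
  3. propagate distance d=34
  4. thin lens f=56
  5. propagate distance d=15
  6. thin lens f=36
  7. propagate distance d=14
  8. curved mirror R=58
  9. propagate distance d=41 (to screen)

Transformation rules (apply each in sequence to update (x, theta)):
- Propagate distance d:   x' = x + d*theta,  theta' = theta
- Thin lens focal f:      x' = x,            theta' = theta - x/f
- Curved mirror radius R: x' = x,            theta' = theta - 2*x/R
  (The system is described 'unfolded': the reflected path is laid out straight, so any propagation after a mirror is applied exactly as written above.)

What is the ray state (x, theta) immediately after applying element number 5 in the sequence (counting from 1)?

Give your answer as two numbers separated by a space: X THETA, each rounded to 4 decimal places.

Initial: x=2.0000 theta=-0.5000
After 1 (propagate distance d=31): x=-13.5000 theta=-0.5000
After 2 (thin lens f=39): x=-13.5000 theta=-2/13 (≈-0.1538)
After 3 (propagate distance d=34): x=-487/26 (≈-18.7308) theta=-2/13 (≈-0.1538)
After 4 (thin lens f=56): x=-487/26 (≈-18.7308) theta=263/1456 (≈0.1806)
After 5 (propagate distance d=15): x=-23327/1456 (≈-16.0213) theta=263/1456 (≈0.1806)
Rounded to 4 decimal places: x = -16.0213, theta = 0.1806

Answer: -16.0213 0.1806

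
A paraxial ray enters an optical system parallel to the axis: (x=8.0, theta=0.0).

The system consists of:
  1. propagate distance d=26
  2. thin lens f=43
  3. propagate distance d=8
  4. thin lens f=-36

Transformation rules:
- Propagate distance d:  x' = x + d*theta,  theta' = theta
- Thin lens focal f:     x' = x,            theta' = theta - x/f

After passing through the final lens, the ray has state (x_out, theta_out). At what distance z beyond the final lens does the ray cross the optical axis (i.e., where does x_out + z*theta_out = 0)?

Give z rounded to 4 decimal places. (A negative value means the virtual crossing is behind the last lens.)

Initial: x=8.0000 theta=0.0000
After 1 (propagate distance d=26): x=8.0000 theta=0.0000
After 2 (thin lens f=43): x=8.0000 theta=-8/43 (≈-0.1860)
After 3 (propagate distance d=8): x=280/43 (≈6.5116) theta=-8/43 (≈-0.1860)
After 4 (thin lens f=-36): x=280/43 (≈6.5116) theta=-2/387 (≈-0.0052)
z_focus = -x_out/theta_out = -(280/43)/(-2/387) = 1260.0000
Rounded to 4 decimal places: z = 1260.0000

Answer: 1260.0000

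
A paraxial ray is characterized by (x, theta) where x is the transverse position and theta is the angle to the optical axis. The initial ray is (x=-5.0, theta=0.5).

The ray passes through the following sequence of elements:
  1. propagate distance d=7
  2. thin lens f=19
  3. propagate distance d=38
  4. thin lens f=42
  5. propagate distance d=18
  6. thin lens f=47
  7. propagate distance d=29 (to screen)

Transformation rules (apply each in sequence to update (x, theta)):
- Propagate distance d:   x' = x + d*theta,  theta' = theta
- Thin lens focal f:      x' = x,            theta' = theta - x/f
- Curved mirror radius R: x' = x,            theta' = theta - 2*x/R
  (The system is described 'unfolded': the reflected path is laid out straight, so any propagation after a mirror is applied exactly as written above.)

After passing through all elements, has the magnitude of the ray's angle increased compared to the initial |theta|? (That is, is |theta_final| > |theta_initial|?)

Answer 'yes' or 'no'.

Answer: no

Derivation:
Initial: x=-5.0000 theta=0.5000
After 1 (propagate distance d=7): x=-1.5000 theta=0.5000
After 2 (thin lens f=19): x=-1.5000 theta=11/19 (≈0.5789)
After 3 (propagate distance d=38): x=20.5000 theta=11/19 (≈0.5789)
After 4 (thin lens f=42): x=20.5000 theta=145/1596 (≈0.0909)
After 5 (propagate distance d=18): x=2944/133 (≈22.1353) theta=145/1596 (≈0.0909)
After 6 (thin lens f=47): x=2944/133 (≈22.1353) theta=-28513/75012 (≈-0.3801)
After 7 (propagate distance d=29 (to screen)): x=119077/10716 (≈11.1121) theta=-28513/75012 (≈-0.3801)
|theta_initial|=0.5000 |theta_final|=28513/75012 (≈0.3801) -> not increased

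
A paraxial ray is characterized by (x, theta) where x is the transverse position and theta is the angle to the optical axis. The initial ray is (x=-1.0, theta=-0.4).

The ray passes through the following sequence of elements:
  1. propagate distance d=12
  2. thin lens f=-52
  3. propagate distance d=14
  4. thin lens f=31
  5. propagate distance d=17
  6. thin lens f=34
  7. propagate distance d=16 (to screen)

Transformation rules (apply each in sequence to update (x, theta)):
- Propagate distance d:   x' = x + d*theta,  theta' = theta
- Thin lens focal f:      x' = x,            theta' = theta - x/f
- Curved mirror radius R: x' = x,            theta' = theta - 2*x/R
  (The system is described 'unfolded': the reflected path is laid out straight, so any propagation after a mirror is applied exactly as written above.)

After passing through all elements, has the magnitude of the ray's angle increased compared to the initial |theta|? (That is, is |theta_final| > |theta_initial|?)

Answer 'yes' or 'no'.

Answer: no

Derivation:
Initial: x=-1.0000 theta=-0.4000
After 1 (propagate distance d=12): x=-5.8000 theta=-0.4000
After 2 (thin lens f=-52): x=-5.8000 theta=-133/260 (≈-0.5115)
After 3 (propagate distance d=14): x=-337/26 (≈-12.9615) theta=-133/260 (≈-0.5115)
After 4 (thin lens f=31): x=-337/26 (≈-12.9615) theta=-753/8060 (≈-0.0934)
After 5 (propagate distance d=17): x=-117271/8060 (≈-14.5498) theta=-753/8060 (≈-0.0934)
After 6 (thin lens f=34): x=-117271/8060 (≈-14.5498) theta=91669/274040 (≈0.3345)
After 7 (propagate distance d=16 (to screen)): x=-252051/27404 (≈-9.1976) theta=91669/274040 (≈0.3345)
|theta_initial|=0.4000 |theta_final|=91669/274040 (≈0.3345) -> not increased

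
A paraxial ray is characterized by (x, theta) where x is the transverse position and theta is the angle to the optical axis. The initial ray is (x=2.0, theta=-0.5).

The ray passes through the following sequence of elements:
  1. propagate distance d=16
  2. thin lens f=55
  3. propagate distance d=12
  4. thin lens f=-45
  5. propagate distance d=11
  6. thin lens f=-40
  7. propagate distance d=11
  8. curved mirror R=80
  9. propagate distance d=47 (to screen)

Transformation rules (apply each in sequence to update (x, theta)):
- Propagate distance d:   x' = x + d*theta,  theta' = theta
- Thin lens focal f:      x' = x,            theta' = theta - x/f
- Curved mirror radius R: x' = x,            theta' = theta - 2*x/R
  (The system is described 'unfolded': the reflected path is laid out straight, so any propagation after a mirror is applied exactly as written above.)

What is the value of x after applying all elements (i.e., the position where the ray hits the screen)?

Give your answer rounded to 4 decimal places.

Answer: -45.0860

Derivation:
Initial: x=2.0000 theta=-0.5000
After 1 (propagate distance d=16): x=-6.0000 theta=-0.5000
After 2 (thin lens f=55): x=-6.0000 theta=-43/110 (≈-0.3909)
After 3 (propagate distance d=12): x=-588/55 (≈-10.6909) theta=-43/110 (≈-0.3909)
After 4 (thin lens f=-45): x=-588/55 (≈-10.6909) theta=-1037/1650 (≈-0.6285)
After 5 (propagate distance d=11): x=-29047/1650 (≈-17.6042) theta=-1037/1650 (≈-0.6285)
After 6 (thin lens f=-40): x=-29047/1650 (≈-17.6042) theta=-23509/22000 (≈-1.0686)
After 7 (propagate distance d=11): x=-1937677/66000 (≈-29.3587) theta=-23509/22000 (≈-1.0686)
After 8 (curved mirror R=80): x=-1937677/66000 (≈-29.3587) theta=-883403/2640000 (≈-0.3346)
After 9 (propagate distance d=47 (to screen)): x=-119027021/2640000 (≈-45.0860) theta=-883403/2640000 (≈-0.3346)
Rounded to 4 decimal places: x = -45.0860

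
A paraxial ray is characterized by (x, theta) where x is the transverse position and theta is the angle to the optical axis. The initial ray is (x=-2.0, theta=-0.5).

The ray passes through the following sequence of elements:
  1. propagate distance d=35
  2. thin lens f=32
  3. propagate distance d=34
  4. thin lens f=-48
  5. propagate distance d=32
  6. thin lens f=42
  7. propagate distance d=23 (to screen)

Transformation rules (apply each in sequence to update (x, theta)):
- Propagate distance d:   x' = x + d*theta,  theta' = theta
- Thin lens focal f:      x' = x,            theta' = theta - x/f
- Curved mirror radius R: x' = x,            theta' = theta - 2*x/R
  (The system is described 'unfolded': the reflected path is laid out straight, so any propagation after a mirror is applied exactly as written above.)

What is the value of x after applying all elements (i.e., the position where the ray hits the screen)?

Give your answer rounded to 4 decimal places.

Initial: x=-2.0000 theta=-0.5000
After 1 (propagate distance d=35): x=-19.5000 theta=-0.5000
After 2 (thin lens f=32): x=-19.5000 theta=7/64 (≈0.1094)
After 3 (propagate distance d=34): x=-505/32 (≈-15.7813) theta=7/64 (≈0.1094)
After 4 (thin lens f=-48): x=-505/32 (≈-15.7813) theta=-337/1536 (≈-0.2194)
After 5 (propagate distance d=32): x=-2189/96 (≈-22.8021) theta=-337/1536 (≈-0.2194)
After 6 (thin lens f=42): x=-2189/96 (≈-22.8021) theta=10435/32256 (≈0.3235)
After 7 (propagate distance d=23 (to screen)): x=-495499/32256 (≈-15.3615) theta=10435/32256 (≈0.3235)
Rounded to 4 decimal places: x = -15.3615

Answer: -15.3615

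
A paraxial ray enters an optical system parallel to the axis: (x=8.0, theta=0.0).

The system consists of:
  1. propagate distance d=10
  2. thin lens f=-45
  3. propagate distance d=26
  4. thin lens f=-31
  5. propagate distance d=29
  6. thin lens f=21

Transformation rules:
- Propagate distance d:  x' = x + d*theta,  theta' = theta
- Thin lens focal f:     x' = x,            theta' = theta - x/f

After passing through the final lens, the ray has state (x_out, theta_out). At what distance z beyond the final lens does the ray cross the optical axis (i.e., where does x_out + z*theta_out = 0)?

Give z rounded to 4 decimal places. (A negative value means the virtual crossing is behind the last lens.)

Answer: 35.9095

Derivation:
Initial: x=8.0000 theta=0.0000
After 1 (propagate distance d=10): x=8.0000 theta=0.0000
After 2 (thin lens f=-45): x=8.0000 theta=8/45 (≈0.1778)
After 3 (propagate distance d=26): x=568/45 (≈12.6222) theta=8/45 (≈0.1778)
After 4 (thin lens f=-31): x=568/45 (≈12.6222) theta=272/465 (≈0.5849)
After 5 (propagate distance d=29): x=41272/1395 (≈29.5857) theta=272/465 (≈0.5849)
After 6 (thin lens f=21): x=41272/1395 (≈29.5857) theta=-3448/4185 (≈-0.8239)
z_focus = -x_out/theta_out = -(41272/1395)/(-3448/4185) = 15477/431 ≈ 35.9095
Rounded to 4 decimal places: z = 35.9095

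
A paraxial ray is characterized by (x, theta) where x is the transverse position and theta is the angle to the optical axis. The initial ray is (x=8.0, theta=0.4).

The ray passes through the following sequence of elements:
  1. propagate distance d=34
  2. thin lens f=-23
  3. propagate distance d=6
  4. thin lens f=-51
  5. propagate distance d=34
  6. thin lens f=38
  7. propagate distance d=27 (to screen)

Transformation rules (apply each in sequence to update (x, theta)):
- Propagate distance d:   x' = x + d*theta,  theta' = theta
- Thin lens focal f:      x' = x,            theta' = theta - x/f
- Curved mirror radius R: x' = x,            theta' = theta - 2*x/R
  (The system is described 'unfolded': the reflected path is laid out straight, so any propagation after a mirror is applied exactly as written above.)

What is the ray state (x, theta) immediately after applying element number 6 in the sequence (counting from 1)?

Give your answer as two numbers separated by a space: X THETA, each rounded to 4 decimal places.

Initial: x=8.0000 theta=0.4000
After 1 (propagate distance d=34): x=21.6000 theta=0.4000
After 2 (thin lens f=-23): x=21.6000 theta=154/115 (≈1.3391)
After 3 (propagate distance d=6): x=3408/115 (≈29.6348) theta=154/115 (≈1.3391)
After 4 (thin lens f=-51): x=3408/115 (≈29.6348) theta=3754/1955 (≈1.9202)
After 5 (propagate distance d=34): x=10916/115 (≈94.9217) theta=3754/1955 (≈1.9202)
After 6 (thin lens f=38): x=10916/115 (≈94.9217) theta=-4292/7429 (≈-0.5777)
Rounded to 4 decimal places: x = 94.9217, theta = -0.5777

Answer: 94.9217 -0.5777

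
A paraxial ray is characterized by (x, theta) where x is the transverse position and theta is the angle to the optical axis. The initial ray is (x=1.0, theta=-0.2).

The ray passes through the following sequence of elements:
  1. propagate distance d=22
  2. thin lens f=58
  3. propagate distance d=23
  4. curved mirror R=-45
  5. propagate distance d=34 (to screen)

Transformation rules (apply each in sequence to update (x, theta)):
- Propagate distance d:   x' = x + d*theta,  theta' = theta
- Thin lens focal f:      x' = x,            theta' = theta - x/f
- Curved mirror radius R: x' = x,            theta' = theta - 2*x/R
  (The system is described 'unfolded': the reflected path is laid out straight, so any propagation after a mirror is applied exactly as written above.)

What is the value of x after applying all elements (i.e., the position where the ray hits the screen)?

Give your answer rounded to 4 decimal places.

Initial: x=1.0000 theta=-0.2000
After 1 (propagate distance d=22): x=-3.4000 theta=-0.2000
After 2 (thin lens f=58): x=-3.4000 theta=-41/290 (≈-0.1414)
After 3 (propagate distance d=23): x=-1929/290 (≈-6.6517) theta=-41/290 (≈-0.1414)
After 4 (curved mirror R=-45): x=-1929/290 (≈-6.6517) theta=-1901/4350 (≈-0.4370)
After 5 (propagate distance d=34 (to screen)): x=-93569/4350 (≈-21.5101) theta=-1901/4350 (≈-0.4370)
Rounded to 4 decimal places: x = -21.5101

Answer: -21.5101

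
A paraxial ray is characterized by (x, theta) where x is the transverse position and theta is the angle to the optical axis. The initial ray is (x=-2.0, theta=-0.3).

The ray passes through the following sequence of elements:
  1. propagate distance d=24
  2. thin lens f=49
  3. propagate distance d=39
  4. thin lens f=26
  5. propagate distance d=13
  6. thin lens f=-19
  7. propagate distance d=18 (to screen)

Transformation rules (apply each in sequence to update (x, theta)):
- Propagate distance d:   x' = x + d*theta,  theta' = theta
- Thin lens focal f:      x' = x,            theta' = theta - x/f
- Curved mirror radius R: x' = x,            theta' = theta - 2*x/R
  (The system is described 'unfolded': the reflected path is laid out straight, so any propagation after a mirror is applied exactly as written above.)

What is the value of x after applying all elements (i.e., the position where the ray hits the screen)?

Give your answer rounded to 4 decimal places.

Answer: -8.6824

Derivation:
Initial: x=-2.0000 theta=-0.3000
After 1 (propagate distance d=24): x=-9.2000 theta=-0.3000
After 2 (thin lens f=49): x=-9.2000 theta=-11/98 (≈-0.1122)
After 3 (propagate distance d=39): x=-6653/490 (≈-13.5776) theta=-11/98 (≈-0.1122)
After 4 (thin lens f=26): x=-6653/490 (≈-13.5776) theta=5223/12740 (≈0.4100)
After 5 (propagate distance d=13): x=-8083/980 (≈-8.2480) theta=5223/12740 (≈0.4100)
After 6 (thin lens f=-19): x=-8083/980 (≈-8.2480) theta=-2921/121030 (≈-0.0241)
After 7 (propagate distance d=18 (to screen)): x=-2101657/242060 (≈-8.6824) theta=-2921/121030 (≈-0.0241)
Rounded to 4 decimal places: x = -8.6824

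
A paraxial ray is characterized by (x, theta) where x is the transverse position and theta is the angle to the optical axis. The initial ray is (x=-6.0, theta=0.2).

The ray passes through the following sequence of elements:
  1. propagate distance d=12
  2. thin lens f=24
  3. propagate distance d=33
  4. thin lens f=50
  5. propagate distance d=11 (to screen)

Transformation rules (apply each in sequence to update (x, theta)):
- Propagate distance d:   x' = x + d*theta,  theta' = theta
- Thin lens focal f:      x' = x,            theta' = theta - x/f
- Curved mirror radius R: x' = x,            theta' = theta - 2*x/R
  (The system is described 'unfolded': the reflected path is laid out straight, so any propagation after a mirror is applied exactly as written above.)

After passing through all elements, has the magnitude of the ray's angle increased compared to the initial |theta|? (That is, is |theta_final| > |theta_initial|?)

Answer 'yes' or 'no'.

Initial: x=-6.0000 theta=0.2000
After 1 (propagate distance d=12): x=-3.6000 theta=0.2000
After 2 (thin lens f=24): x=-3.6000 theta=0.3500
After 3 (propagate distance d=33): x=7.9500 theta=0.3500
After 4 (thin lens f=50): x=7.9500 theta=0.1910
After 5 (propagate distance d=11 (to screen)): x=10.0510 theta=0.1910
|theta_initial|=0.2000 |theta_final|=0.1910 -> not increased

Answer: no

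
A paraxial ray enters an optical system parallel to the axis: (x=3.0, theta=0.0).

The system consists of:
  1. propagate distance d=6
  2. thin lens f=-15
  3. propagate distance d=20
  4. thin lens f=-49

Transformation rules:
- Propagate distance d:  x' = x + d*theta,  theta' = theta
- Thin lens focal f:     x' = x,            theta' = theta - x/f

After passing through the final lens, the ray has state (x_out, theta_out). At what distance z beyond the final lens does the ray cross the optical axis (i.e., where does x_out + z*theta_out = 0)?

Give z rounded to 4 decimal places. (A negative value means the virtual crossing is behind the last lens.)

Initial: x=3.0000 theta=0.0000
After 1 (propagate distance d=6): x=3.0000 theta=0.0000
After 2 (thin lens f=-15): x=3.0000 theta=0.2000
After 3 (propagate distance d=20): x=7.0000 theta=0.2000
After 4 (thin lens f=-49): x=7.0000 theta=12/35 (≈0.3429)
z_focus = -x_out/theta_out = -(7.0000)/(12/35) = -245/12 ≈ -20.4167
Rounded to 4 decimal places: z = -20.4167

Answer: -20.4167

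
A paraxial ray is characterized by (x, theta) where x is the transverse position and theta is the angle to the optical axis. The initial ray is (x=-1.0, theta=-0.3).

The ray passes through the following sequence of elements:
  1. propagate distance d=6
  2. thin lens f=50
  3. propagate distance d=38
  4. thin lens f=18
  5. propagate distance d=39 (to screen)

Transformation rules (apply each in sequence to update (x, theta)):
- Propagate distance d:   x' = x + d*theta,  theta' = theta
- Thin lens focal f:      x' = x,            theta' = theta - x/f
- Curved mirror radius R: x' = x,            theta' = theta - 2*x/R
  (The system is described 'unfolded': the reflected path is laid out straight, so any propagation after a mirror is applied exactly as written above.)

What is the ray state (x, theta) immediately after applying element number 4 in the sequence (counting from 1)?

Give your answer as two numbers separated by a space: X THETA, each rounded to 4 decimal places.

Initial: x=-1.0000 theta=-0.3000
After 1 (propagate distance d=6): x=-2.8000 theta=-0.3000
After 2 (thin lens f=50): x=-2.8000 theta=-0.2440
After 3 (propagate distance d=38): x=-12.0720 theta=-0.2440
After 4 (thin lens f=18): x=-12.0720 theta=32/75 (≈0.4267)
Rounded to 4 decimal places: x = -12.0720, theta = 0.4267

Answer: -12.0720 0.4267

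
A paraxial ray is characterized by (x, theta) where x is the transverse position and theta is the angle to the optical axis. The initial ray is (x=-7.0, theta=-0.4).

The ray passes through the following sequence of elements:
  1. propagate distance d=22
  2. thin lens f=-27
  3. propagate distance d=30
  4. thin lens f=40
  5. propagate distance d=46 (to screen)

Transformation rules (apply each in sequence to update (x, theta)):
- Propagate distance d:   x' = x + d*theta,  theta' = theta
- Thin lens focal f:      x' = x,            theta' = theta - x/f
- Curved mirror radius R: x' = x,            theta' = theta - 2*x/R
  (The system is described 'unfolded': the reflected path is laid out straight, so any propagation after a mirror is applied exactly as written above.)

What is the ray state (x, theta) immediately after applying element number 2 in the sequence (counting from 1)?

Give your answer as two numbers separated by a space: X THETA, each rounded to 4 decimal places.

Answer: -15.8000 -0.9852

Derivation:
Initial: x=-7.0000 theta=-0.4000
After 1 (propagate distance d=22): x=-15.8000 theta=-0.4000
After 2 (thin lens f=-27): x=-15.8000 theta=-133/135 (≈-0.9852)
Rounded to 4 decimal places: x = -15.8000, theta = -0.9852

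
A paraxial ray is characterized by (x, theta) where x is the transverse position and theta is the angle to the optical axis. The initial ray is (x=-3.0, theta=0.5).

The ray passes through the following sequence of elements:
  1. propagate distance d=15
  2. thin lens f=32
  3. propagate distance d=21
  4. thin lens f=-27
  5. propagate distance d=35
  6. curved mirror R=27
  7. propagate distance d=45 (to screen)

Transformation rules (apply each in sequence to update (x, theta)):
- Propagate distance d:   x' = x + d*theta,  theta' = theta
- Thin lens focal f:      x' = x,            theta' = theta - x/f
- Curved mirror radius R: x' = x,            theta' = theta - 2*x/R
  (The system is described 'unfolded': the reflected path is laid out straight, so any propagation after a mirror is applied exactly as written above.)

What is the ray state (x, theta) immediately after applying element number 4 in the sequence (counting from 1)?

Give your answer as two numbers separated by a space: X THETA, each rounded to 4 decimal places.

Answer: 12.0469 0.8056

Derivation:
Initial: x=-3.0000 theta=0.5000
After 1 (propagate distance d=15): x=4.5000 theta=0.5000
After 2 (thin lens f=32): x=4.5000 theta=23/64 (≈0.3594)
After 3 (propagate distance d=21): x=771/64 (≈12.0469) theta=23/64 (≈0.3594)
After 4 (thin lens f=-27): x=771/64 (≈12.0469) theta=29/36 (≈0.8056)
Rounded to 4 decimal places: x = 12.0469, theta = 0.8056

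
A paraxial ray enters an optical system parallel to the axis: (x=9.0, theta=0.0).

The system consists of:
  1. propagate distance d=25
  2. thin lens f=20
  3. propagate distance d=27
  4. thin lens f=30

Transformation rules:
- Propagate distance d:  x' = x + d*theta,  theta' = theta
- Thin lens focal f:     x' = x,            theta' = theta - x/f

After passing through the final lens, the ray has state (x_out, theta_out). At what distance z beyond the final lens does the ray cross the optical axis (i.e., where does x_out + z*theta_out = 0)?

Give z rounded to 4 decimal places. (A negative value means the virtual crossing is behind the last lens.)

Initial: x=9.0000 theta=0.0000
After 1 (propagate distance d=25): x=9.0000 theta=0.0000
After 2 (thin lens f=20): x=9.0000 theta=-0.4500
After 3 (propagate distance d=27): x=-3.1500 theta=-0.4500
After 4 (thin lens f=30): x=-3.1500 theta=-0.3450
z_focus = -x_out/theta_out = -(-3.1500)/(-0.3450) = -210/23 ≈ -9.1304
Rounded to 4 decimal places: z = -9.1304

Answer: -9.1304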